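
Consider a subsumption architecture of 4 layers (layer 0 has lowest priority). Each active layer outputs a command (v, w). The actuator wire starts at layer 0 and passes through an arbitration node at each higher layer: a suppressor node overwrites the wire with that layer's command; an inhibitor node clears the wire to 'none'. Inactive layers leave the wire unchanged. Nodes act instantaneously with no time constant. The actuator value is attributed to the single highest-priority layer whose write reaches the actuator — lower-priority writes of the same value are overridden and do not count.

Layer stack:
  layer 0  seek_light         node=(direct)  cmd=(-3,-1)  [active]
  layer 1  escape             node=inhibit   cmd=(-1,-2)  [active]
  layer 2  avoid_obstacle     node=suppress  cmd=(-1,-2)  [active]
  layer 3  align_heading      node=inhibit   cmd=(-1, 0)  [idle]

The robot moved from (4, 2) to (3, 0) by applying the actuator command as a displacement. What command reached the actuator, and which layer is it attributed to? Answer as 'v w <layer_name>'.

-1 -2 avoid_obstacle

displacement = (3, 0) − (4, 2) = (-1, -2)
L0 seek_light: active, feeds wire = (-3, -1)
L1 escape: active, inhibitor → wire = none
L2 avoid_obstacle: active, suppressor → wire = (-1, -2)
L3 align_heading: idle → wire stays (-1, -2)
actuator = (-1, -2) — from layer 2 (avoid_obstacle)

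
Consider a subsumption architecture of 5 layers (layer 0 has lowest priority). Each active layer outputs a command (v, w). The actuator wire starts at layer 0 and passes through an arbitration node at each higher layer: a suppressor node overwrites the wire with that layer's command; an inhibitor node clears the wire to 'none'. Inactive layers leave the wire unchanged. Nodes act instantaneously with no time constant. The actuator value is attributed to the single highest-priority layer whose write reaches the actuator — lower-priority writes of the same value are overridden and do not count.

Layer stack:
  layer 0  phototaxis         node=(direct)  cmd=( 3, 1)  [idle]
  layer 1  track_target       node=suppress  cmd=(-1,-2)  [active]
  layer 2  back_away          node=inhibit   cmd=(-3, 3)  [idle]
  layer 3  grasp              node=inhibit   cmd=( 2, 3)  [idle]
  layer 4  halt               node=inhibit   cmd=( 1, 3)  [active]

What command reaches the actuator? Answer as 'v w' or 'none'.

L0 phototaxis: idle → wire = none
L1 track_target: active, suppressor → wire = (-1, -2)
L2 back_away: idle → wire stays (-1, -2)
L3 grasp: idle → wire stays (-1, -2)
L4 halt: active, inhibitor → wire = none
actuator = none

none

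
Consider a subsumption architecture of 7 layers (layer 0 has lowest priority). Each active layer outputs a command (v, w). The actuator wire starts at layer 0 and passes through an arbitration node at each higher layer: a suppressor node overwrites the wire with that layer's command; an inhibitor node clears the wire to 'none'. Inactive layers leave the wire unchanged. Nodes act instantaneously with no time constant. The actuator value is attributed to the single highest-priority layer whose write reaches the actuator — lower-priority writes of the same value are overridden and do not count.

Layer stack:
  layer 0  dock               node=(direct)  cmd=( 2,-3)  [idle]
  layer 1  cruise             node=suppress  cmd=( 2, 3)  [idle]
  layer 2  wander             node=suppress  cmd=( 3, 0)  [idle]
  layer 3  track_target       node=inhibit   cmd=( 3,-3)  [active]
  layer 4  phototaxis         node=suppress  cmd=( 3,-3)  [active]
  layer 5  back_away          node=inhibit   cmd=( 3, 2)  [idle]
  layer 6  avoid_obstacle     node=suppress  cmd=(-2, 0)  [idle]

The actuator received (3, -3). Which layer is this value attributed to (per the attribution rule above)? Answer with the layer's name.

phototaxis

layer 0 (dock) idle — none
layer 1 (cruise) idle — unchanged: none
layer 2 (wander) idle — unchanged: none
layer 3 (track_target) active — inhibits: none
layer 4 (phototaxis) active — suppresses: (3, -3)
layer 5 (back_away) idle — unchanged: (3, -3)
layer 6 (avoid_obstacle) idle — unchanged: (3, -3)
→ actuator (3, -3)
last writer: layer 4 = phototaxis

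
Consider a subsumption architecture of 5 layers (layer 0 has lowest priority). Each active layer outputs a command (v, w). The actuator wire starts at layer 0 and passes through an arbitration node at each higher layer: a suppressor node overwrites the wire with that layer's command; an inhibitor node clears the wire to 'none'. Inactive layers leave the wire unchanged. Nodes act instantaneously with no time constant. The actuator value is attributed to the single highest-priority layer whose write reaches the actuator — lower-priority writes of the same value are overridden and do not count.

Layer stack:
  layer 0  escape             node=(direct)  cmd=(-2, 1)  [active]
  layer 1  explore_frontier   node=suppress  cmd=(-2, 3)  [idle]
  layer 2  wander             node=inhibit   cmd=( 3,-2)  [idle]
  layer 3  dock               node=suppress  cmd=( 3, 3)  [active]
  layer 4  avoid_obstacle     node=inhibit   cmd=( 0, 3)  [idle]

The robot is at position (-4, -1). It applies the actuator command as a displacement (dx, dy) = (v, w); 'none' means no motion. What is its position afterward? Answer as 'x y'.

-1 2

layer 0 (escape) active — direct: (-2, 1)
layer 1 (explore_frontier) idle — unchanged: (-2, 1)
layer 2 (wander) idle — unchanged: (-2, 1)
layer 3 (dock) active — suppresses: (3, 3)
layer 4 (avoid_obstacle) idle — unchanged: (3, 3)
→ actuator (3, 3)
position: (-4, -1) + (3, 3) = (-1, 2)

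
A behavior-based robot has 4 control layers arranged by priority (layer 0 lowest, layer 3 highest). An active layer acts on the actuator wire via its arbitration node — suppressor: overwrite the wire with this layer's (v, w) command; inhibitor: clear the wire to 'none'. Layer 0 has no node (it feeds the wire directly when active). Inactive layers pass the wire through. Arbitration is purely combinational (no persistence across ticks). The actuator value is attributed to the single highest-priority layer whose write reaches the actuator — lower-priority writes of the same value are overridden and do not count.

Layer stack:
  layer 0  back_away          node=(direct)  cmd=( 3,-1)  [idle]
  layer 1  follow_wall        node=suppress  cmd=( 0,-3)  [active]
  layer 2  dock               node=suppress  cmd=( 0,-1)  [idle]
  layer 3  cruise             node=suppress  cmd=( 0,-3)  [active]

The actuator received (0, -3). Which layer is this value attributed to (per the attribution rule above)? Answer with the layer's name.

layer 0 (back_away) idle — none
layer 1 (follow_wall) active — suppresses: (0, -3)
layer 2 (dock) idle — unchanged: (0, -3)
layer 3 (cruise) active — suppresses: (0, -3)
→ actuator (0, -3)
last writer: layer 3 = cruise

cruise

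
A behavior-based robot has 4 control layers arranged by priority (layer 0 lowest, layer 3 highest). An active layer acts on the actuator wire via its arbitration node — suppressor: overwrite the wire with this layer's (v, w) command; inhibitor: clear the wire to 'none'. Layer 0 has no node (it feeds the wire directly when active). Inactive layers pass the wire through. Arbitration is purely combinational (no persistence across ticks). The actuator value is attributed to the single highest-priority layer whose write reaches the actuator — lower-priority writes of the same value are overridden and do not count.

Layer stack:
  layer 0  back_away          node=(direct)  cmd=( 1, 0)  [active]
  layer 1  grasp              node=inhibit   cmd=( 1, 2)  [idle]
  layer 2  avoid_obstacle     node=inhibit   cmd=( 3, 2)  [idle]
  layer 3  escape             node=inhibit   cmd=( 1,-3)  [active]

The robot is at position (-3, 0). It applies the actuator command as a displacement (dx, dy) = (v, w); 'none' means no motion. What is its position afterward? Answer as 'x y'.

layer 0 (back_away) active — direct: (1, 0)
layer 1 (grasp) idle — unchanged: (1, 0)
layer 2 (avoid_obstacle) idle — unchanged: (1, 0)
layer 3 (escape) active — inhibits: none
→ actuator none
position: (-3, 0) + none = (-3, 0)

-3 0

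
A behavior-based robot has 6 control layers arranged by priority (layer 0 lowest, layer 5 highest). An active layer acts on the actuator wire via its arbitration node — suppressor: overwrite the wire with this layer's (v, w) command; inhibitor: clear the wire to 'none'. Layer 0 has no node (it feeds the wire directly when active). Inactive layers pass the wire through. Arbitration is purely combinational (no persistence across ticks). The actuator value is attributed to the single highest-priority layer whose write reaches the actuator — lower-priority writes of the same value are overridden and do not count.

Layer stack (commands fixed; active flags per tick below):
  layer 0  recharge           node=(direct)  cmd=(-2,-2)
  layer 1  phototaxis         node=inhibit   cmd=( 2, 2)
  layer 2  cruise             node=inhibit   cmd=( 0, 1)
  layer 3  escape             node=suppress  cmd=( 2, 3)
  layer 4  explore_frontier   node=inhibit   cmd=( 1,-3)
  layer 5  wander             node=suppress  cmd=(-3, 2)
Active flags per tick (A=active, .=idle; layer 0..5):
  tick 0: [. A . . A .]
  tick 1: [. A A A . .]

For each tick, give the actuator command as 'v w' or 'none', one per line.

none
2 3

tick 0:
  layer 0 (recharge) idle — none
  layer 1 (phototaxis) active — inhibits: none
  layer 2 (cruise) idle — unchanged: none
  layer 3 (escape) idle — unchanged: none
  layer 4 (explore_frontier) active — inhibits: none
  layer 5 (wander) idle — unchanged: none
  → actuator none
tick 1:
  layer 0 (recharge) idle — none
  layer 1 (phototaxis) active — inhibits: none
  layer 2 (cruise) active — inhibits: none
  layer 3 (escape) active — suppresses: (2, 3)
  layer 4 (explore_frontier) idle — unchanged: (2, 3)
  layer 5 (wander) idle — unchanged: (2, 3)
  → actuator (2, 3)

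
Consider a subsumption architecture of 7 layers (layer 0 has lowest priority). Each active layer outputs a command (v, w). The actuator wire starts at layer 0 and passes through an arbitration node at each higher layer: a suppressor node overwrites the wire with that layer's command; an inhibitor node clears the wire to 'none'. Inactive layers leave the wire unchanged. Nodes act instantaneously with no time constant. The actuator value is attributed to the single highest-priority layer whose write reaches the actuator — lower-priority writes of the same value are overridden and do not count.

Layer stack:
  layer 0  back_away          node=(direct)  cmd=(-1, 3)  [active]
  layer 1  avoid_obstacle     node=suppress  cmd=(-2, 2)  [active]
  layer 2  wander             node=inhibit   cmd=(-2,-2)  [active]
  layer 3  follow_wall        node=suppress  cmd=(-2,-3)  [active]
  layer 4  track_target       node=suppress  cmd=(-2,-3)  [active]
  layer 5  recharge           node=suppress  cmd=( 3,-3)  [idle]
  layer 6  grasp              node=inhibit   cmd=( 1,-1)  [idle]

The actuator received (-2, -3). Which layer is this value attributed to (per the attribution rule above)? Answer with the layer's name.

L0 back_away: active, feeds wire = (-1, 3)
L1 avoid_obstacle: active, suppressor → wire = (-2, 2)
L2 wander: active, inhibitor → wire = none
L3 follow_wall: active, suppressor → wire = (-2, -3)
L4 track_target: active, suppressor → wire = (-2, -3)
L5 recharge: idle → wire stays (-2, -3)
L6 grasp: idle → wire stays (-2, -3)
actuator = (-2, -3)
last writer: layer 4 = track_target

track_target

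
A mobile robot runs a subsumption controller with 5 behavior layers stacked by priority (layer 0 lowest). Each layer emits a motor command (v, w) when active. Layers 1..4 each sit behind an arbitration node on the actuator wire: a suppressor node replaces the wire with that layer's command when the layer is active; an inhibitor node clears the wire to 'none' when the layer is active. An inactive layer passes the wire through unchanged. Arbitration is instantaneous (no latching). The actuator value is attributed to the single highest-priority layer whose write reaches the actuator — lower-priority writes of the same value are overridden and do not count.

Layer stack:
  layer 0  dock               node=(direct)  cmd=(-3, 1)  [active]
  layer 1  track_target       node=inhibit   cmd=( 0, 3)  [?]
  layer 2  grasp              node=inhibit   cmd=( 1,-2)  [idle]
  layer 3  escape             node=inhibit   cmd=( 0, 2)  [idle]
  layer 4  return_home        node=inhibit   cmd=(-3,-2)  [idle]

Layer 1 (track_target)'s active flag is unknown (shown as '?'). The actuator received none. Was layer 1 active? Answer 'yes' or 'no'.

If layer 1 is active=yes:
  actuator would be none
If layer 1 is active=no:
  actuator would be (-3, 1)
Observed none, so layer 1 was active.

yes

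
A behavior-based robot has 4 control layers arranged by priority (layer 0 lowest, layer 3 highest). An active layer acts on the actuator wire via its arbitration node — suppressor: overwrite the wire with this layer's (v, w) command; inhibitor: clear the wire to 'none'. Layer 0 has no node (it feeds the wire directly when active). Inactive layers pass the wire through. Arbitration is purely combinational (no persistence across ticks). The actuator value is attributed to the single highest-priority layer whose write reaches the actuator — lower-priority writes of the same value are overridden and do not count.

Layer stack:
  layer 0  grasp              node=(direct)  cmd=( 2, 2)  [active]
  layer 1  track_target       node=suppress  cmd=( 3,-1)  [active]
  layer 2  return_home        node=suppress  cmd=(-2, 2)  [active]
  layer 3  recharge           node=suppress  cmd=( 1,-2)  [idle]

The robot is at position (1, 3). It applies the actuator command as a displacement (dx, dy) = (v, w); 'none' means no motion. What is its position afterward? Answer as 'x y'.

layer 0 (grasp) active — direct: (2, 2)
layer 1 (track_target) active — suppresses: (3, -1)
layer 2 (return_home) active — suppresses: (-2, 2)
layer 3 (recharge) idle — unchanged: (-2, 2)
→ actuator (-2, 2)
position: (1, 3) + (-2, 2) = (-1, 5)

-1 5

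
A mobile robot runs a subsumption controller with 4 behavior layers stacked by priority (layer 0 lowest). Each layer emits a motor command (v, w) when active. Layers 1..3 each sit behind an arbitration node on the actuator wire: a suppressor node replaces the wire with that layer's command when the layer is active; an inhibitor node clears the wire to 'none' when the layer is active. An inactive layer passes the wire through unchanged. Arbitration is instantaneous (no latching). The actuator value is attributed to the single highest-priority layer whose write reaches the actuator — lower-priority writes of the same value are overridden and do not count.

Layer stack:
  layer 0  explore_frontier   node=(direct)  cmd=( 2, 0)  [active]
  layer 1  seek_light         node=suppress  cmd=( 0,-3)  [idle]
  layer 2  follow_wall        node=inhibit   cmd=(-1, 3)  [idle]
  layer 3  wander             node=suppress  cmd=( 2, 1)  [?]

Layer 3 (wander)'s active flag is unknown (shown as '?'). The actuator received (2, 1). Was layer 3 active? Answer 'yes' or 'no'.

If layer 3 is active=yes:
  actuator would be (2, 1)
If layer 3 is active=no:
  actuator would be (2, 0)
Observed (2, 1), so layer 3 was active.

yes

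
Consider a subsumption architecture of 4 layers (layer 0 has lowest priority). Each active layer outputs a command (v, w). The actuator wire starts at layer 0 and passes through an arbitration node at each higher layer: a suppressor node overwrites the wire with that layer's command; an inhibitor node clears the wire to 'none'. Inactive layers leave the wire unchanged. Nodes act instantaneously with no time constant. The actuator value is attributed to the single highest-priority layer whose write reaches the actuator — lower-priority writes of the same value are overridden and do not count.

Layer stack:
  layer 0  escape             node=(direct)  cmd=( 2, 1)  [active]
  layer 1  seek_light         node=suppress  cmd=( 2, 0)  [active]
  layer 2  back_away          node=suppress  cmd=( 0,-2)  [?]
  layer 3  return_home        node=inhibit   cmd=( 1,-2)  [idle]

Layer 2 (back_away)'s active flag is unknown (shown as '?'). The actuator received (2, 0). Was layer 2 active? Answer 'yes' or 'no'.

If layer 2 is active=yes:
  actuator would be (0, -2)
If layer 2 is active=no:
  actuator would be (2, 0)
Observed (2, 0), so layer 2 was idle.

no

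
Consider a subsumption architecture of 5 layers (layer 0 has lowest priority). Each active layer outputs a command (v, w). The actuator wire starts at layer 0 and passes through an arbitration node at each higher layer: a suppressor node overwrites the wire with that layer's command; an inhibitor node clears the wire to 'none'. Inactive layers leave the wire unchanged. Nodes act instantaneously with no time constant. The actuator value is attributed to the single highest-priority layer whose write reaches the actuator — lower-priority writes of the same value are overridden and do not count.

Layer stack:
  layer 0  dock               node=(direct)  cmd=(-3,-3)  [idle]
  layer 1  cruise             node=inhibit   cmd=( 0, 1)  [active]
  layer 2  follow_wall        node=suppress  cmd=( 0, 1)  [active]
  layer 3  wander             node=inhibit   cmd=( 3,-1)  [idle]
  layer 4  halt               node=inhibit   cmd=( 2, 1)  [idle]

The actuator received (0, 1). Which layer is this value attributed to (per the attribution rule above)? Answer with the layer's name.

follow_wall

[0] dock off; wire := none
[1] cruise on (inhibit); wire := none
[2] follow_wall on (suppress); wire := (0, 1)
[3] wander off; pass (0, 1)
[4] halt off; pass (0, 1)
output (0, 1)
last writer: layer 2 = follow_wall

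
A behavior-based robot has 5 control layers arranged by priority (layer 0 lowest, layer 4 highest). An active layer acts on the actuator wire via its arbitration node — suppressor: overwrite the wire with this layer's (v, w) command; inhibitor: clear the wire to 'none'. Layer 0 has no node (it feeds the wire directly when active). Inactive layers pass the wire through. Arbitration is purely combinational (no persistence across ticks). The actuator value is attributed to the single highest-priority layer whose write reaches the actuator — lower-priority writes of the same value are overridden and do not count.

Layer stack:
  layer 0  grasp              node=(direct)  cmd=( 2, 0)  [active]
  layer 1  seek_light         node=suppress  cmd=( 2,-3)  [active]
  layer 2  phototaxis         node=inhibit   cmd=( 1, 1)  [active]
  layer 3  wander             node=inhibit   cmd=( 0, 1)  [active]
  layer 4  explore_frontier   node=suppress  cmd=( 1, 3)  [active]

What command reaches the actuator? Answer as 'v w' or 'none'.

[0] grasp on; wire := (2, 0)
[1] seek_light on (suppress); wire := (2, -3)
[2] phototaxis on (inhibit); wire := none
[3] wander on (inhibit); wire := none
[4] explore_frontier on (suppress); wire := (1, 3)
output (1, 3)

1 3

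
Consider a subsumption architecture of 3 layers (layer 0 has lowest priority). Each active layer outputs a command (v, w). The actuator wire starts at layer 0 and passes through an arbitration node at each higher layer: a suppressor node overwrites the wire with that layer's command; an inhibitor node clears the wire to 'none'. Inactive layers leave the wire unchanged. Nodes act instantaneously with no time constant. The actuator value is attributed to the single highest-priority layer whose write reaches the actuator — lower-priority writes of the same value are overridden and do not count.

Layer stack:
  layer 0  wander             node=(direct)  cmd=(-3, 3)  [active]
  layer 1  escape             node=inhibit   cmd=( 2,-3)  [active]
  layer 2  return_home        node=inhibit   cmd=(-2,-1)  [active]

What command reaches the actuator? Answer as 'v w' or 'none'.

none

layer 0 (wander) active — direct: (-3, 3)
layer 1 (escape) active — inhibits: none
layer 2 (return_home) active — inhibits: none
→ actuator none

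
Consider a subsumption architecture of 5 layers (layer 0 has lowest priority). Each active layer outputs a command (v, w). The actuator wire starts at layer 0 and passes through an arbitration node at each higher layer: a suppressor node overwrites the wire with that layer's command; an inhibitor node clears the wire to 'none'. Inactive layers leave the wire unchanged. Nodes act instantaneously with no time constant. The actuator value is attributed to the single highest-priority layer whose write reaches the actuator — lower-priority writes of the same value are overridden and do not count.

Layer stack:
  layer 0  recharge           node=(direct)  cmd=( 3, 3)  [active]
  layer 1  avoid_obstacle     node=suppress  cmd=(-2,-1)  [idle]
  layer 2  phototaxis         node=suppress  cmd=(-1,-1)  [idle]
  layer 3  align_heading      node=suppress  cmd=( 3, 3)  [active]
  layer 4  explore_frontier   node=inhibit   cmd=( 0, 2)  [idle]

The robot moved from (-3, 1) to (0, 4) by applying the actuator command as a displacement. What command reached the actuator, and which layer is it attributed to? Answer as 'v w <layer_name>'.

3 3 align_heading

displacement = (0, 4) − (-3, 1) = (3, 3)
[0] recharge on; wire := (3, 3)
[1] avoid_obstacle off; pass (3, 3)
[2] phototaxis off; pass (3, 3)
[3] align_heading on (suppress); wire := (3, 3)
[4] explore_frontier off; pass (3, 3)
output (3, 3) — from layer 3 (align_heading)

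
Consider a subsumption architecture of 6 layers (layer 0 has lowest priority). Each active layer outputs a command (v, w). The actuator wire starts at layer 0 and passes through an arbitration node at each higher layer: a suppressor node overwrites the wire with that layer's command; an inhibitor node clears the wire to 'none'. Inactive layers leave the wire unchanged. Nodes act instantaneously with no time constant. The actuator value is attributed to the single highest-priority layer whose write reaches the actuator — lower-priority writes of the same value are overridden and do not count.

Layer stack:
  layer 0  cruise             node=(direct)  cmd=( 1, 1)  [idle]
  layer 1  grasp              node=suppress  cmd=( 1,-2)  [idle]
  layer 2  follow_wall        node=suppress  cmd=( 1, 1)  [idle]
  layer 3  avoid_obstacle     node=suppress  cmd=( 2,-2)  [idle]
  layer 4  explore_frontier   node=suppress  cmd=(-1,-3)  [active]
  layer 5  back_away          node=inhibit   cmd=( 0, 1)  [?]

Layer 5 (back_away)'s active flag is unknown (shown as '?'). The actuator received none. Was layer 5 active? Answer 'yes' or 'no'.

yes

If layer 5 is active=yes:
  actuator would be none
If layer 5 is active=no:
  actuator would be (-1, -3)
Observed none, so layer 5 was active.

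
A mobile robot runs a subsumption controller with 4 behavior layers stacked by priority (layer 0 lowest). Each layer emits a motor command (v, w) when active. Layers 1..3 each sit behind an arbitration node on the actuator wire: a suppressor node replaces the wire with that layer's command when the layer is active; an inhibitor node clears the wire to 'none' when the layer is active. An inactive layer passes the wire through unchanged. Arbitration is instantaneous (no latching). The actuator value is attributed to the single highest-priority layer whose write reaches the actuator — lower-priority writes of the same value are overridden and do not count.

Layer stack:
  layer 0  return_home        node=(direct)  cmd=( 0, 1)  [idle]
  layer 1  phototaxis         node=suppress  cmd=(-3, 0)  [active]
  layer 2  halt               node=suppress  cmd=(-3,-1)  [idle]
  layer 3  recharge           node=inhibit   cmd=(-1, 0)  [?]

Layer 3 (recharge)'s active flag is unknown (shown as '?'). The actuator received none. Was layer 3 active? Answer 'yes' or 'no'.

If layer 3 is active=yes:
  actuator would be none
If layer 3 is active=no:
  actuator would be (-3, 0)
Observed none, so layer 3 was active.

yes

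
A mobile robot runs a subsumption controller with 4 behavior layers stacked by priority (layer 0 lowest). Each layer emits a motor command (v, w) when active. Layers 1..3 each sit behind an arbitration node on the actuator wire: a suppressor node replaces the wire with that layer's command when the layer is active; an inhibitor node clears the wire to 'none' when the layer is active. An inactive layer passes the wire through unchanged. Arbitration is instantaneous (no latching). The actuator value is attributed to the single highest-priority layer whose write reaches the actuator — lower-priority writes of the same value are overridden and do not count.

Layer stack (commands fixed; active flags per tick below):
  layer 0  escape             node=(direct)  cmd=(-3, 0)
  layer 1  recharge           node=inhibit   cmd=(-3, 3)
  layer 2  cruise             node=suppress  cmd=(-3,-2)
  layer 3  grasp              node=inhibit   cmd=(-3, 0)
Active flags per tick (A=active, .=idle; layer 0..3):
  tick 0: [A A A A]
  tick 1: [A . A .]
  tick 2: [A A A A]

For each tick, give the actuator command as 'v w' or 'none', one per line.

none
-3 -2
none

tick 0:
  [0] escape on; wire := (-3, 0)
  [1] recharge on (inhibit); wire := none
  [2] cruise on (suppress); wire := (-3, -2)
  [3] grasp on (inhibit); wire := none
  output none
tick 1:
  [0] escape on; wire := (-3, 0)
  [1] recharge off; pass (-3, 0)
  [2] cruise on (suppress); wire := (-3, -2)
  [3] grasp off; pass (-3, -2)
  output (-3, -2)
tick 2:
  [0] escape on; wire := (-3, 0)
  [1] recharge on (inhibit); wire := none
  [2] cruise on (suppress); wire := (-3, -2)
  [3] grasp on (inhibit); wire := none
  output none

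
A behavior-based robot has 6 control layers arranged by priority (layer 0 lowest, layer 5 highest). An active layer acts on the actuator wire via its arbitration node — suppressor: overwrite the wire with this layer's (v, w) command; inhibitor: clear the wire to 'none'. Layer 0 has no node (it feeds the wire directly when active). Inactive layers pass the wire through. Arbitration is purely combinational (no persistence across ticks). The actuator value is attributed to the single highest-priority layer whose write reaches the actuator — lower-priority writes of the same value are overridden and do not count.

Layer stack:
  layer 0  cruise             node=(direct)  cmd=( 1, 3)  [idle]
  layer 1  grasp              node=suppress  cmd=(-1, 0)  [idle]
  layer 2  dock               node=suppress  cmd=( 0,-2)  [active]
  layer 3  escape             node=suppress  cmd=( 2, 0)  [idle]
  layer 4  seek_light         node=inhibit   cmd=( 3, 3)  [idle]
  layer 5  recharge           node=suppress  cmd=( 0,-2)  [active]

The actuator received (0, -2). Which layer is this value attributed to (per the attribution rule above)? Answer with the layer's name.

layer 0 (cruise) idle — none
layer 1 (grasp) idle — unchanged: none
layer 2 (dock) active — suppresses: (0, -2)
layer 3 (escape) idle — unchanged: (0, -2)
layer 4 (seek_light) idle — unchanged: (0, -2)
layer 5 (recharge) active — suppresses: (0, -2)
→ actuator (0, -2)
last writer: layer 5 = recharge

recharge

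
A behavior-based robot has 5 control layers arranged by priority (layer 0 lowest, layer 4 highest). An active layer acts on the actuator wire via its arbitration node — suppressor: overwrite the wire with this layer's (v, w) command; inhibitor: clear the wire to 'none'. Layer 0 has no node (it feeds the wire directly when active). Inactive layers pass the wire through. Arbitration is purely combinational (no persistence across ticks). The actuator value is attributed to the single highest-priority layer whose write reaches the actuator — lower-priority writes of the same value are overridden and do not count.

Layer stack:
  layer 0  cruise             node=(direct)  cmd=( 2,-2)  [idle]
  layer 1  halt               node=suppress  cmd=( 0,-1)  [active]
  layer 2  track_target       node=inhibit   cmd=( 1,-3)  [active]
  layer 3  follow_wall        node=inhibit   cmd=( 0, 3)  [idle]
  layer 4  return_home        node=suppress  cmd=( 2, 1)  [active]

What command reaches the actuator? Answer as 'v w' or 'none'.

2 1

[0] cruise off; wire := none
[1] halt on (suppress); wire := (0, -1)
[2] track_target on (inhibit); wire := none
[3] follow_wall off; pass none
[4] return_home on (suppress); wire := (2, 1)
output (2, 1)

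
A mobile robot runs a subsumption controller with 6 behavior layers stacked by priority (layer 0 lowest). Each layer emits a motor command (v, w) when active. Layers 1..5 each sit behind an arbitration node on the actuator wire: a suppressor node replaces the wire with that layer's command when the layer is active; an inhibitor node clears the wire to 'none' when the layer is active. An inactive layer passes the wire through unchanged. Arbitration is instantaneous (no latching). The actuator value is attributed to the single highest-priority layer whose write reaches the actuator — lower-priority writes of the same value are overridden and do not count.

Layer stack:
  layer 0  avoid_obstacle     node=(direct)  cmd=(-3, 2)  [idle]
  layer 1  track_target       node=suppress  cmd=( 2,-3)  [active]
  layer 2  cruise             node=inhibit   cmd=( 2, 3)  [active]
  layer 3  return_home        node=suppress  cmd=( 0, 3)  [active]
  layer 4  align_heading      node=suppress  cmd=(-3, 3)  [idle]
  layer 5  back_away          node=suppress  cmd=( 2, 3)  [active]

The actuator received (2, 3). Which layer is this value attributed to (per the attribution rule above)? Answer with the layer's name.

L0 avoid_obstacle: idle → wire = none
L1 track_target: active, suppressor → wire = (2, -3)
L2 cruise: active, inhibitor → wire = none
L3 return_home: active, suppressor → wire = (0, 3)
L4 align_heading: idle → wire stays (0, 3)
L5 back_away: active, suppressor → wire = (2, 3)
actuator = (2, 3)
last writer: layer 5 = back_away

back_away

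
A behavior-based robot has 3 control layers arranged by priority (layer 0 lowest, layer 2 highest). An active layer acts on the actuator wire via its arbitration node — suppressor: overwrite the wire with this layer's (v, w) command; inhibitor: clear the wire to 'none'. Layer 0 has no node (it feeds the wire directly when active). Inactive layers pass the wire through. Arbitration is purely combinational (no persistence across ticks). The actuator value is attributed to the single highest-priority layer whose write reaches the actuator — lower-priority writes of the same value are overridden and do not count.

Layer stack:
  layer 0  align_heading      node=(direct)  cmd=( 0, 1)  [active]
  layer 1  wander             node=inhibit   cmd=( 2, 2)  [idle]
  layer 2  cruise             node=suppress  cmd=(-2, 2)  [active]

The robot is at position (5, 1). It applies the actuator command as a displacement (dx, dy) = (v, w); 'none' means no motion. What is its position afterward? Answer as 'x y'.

3 3

L0 align_heading: active, feeds wire = (0, 1)
L1 wander: idle → wire stays (0, 1)
L2 cruise: active, suppressor → wire = (-2, 2)
actuator = (-2, 2)
position: (5, 1) + (-2, 2) = (3, 3)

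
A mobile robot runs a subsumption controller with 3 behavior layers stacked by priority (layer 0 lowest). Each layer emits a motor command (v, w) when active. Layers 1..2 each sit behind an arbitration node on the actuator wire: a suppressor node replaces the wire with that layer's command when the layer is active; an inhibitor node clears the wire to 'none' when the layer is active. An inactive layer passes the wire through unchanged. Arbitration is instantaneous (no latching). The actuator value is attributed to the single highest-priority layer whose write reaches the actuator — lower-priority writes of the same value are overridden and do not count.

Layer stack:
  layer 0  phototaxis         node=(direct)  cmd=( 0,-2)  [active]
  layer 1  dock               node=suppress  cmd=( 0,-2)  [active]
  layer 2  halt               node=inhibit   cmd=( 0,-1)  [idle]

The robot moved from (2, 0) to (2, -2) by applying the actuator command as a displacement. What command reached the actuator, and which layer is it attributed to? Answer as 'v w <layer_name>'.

0 -2 dock

displacement = (2, -2) − (2, 0) = (0, -2)
layer 0 (phototaxis) active — direct: (0, -2)
layer 1 (dock) active — suppresses: (0, -2)
layer 2 (halt) idle — unchanged: (0, -2)
→ actuator (0, -2) — from layer 1 (dock)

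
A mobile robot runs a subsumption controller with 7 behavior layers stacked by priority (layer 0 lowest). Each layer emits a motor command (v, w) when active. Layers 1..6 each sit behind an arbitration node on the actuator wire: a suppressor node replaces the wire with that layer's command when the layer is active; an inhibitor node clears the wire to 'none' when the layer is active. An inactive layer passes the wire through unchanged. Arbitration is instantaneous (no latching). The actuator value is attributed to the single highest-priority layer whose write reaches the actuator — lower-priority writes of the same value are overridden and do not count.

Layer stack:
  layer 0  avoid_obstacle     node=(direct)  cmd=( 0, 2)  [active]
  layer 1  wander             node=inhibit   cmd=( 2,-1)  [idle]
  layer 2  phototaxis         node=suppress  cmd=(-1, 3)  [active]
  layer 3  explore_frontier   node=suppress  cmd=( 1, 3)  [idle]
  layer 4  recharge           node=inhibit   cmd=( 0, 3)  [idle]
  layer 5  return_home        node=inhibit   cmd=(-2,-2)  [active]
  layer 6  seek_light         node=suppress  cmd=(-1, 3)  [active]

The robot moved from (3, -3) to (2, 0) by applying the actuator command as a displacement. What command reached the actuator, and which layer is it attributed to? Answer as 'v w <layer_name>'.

displacement = (2, 0) − (3, -3) = (-1, 3)
[0] avoid_obstacle on; wire := (0, 2)
[1] wander off; pass (0, 2)
[2] phototaxis on (suppress); wire := (-1, 3)
[3] explore_frontier off; pass (-1, 3)
[4] recharge off; pass (-1, 3)
[5] return_home on (inhibit); wire := none
[6] seek_light on (suppress); wire := (-1, 3)
output (-1, 3) — from layer 6 (seek_light)

-1 3 seek_light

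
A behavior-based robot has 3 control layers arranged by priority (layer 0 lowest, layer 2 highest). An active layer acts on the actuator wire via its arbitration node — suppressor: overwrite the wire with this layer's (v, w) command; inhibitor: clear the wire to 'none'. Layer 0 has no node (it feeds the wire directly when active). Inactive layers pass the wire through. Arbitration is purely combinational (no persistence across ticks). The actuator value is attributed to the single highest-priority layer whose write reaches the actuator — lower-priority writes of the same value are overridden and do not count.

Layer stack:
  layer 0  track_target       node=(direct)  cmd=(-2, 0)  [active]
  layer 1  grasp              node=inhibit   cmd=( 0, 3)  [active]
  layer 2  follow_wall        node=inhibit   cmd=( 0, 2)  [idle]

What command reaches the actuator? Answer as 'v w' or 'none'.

L0 track_target: active, feeds wire = (-2, 0)
L1 grasp: active, inhibitor → wire = none
L2 follow_wall: idle → wire stays none
actuator = none

none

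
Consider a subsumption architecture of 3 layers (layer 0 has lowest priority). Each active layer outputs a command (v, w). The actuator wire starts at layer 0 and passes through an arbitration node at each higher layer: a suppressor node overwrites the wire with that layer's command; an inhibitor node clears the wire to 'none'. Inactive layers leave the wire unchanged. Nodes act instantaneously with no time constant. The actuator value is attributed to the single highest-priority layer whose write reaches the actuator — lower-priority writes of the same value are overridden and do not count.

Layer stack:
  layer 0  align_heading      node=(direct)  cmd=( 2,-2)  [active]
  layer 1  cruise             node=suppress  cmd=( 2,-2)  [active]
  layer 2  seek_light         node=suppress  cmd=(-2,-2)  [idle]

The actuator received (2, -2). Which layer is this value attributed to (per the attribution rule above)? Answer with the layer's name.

cruise

layer 0 (align_heading) active — direct: (2, -2)
layer 1 (cruise) active — suppresses: (2, -2)
layer 2 (seek_light) idle — unchanged: (2, -2)
→ actuator (2, -2)
last writer: layer 1 = cruise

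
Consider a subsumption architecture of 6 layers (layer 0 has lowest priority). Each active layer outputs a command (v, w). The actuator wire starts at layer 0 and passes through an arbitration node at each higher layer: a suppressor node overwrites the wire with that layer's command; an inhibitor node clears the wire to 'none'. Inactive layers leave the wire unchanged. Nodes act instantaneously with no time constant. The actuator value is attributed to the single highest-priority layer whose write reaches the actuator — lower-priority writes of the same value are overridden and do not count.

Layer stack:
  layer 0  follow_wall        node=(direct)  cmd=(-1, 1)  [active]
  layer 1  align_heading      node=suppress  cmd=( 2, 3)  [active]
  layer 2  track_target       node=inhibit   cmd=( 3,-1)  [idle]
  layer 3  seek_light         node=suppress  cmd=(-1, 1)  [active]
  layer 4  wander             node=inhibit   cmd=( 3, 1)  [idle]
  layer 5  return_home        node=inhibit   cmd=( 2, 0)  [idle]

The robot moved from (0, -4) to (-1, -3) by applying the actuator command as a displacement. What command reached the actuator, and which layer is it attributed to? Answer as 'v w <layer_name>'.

-1 1 seek_light

displacement = (-1, -3) − (0, -4) = (-1, 1)
L0 follow_wall: active, feeds wire = (-1, 1)
L1 align_heading: active, suppressor → wire = (2, 3)
L2 track_target: idle → wire stays (2, 3)
L3 seek_light: active, suppressor → wire = (-1, 1)
L4 wander: idle → wire stays (-1, 1)
L5 return_home: idle → wire stays (-1, 1)
actuator = (-1, 1) — from layer 3 (seek_light)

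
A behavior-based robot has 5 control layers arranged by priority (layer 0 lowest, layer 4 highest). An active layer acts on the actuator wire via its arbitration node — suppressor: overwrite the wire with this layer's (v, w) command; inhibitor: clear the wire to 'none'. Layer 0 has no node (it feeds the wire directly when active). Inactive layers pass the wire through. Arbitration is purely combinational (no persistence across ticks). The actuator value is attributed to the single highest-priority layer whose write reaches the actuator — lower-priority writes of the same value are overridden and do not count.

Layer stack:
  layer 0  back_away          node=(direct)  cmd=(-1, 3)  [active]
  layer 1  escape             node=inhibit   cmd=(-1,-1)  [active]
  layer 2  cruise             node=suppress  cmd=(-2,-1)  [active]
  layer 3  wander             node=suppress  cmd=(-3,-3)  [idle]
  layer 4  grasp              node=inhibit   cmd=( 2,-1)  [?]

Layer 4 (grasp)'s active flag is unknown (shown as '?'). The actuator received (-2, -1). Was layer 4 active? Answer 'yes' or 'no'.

no

If layer 4 is active=yes:
  actuator would be none
If layer 4 is active=no:
  actuator would be (-2, -1)
Observed (-2, -1), so layer 4 was idle.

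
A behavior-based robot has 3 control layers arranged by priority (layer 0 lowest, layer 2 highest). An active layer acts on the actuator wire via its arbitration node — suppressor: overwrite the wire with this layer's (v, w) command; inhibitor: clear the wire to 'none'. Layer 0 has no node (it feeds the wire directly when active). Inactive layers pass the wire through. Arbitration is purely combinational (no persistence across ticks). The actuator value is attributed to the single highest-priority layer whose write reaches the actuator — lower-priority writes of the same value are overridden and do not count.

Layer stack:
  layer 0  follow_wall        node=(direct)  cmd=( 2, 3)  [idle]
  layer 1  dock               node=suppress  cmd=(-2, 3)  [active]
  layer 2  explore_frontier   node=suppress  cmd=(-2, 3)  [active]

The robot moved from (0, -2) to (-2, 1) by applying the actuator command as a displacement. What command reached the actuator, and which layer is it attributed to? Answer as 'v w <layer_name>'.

-2 3 explore_frontier

displacement = (-2, 1) − (0, -2) = (-2, 3)
[0] follow_wall off; wire := none
[1] dock on (suppress); wire := (-2, 3)
[2] explore_frontier on (suppress); wire := (-2, 3)
output (-2, 3) — from layer 2 (explore_frontier)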